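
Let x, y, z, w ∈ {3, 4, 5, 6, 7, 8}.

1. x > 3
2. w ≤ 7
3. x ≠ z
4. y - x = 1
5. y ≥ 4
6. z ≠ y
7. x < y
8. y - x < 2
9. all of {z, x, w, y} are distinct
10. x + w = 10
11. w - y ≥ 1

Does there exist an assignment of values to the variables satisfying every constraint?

Satisfiable

The assignment x = 4, y = 5, z = 7, w = 6 works:
  constraint 4 holds since y - x = 1.
  constraint 8 holds since y - x = 1.
  constraint 10 holds since x + w = 10.
The rest check out directly.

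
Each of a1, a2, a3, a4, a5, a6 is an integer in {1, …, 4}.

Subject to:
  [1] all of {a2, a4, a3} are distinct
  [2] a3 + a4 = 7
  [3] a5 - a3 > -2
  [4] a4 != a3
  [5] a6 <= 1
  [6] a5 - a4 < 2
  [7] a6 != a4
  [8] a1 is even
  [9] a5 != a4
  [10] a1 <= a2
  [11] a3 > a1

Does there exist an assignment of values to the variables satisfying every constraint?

One satisfying assignment is a1 = 2, a2 = 2, a3 = 3, a4 = 4, a5 = 3, a6 = 1.
For the less obvious constraints — constraint 2: a3 + a4 = 7; constraint 3: a5 - a3 = 0; constraint 6: a5 - a4 = -1 — and the others hold by inspection.

Satisfiable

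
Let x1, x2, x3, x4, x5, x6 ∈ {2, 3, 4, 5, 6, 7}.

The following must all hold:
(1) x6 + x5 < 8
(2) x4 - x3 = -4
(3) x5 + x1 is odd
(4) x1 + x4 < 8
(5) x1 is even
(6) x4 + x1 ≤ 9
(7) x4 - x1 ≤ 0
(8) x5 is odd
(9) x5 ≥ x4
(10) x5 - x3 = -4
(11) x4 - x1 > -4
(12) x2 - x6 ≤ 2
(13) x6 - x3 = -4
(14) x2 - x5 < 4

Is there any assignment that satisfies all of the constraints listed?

Satisfiable

Take x1 = 4, x2 = 4, x3 = 7, x4 = 3, x5 = 3, x6 = 3. Then constraint 1: x6 + x5 = 6; constraint 2: x4 - x3 = -4; constraint 4: x1 + x4 = 7, and every other listed constraint is also met.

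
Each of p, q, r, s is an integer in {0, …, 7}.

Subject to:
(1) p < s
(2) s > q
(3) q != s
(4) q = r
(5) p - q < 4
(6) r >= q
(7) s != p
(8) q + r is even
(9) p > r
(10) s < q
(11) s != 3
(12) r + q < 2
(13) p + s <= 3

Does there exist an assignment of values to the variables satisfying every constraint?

Unsatisfiable

Constraints 1, 6, 9, and 10 give q ≤ r, r < p, p < s, s < q. Chaining: q ≤ r < p < s < q, which forces q < q — impossible.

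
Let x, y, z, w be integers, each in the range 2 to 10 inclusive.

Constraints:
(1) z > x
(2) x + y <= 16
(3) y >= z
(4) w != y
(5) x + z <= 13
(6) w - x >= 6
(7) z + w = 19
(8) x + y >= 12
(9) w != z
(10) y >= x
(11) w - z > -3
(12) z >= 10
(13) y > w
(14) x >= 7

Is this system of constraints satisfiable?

Unsatisfiable

From constraint 14: x ≥ 7. From constraints 3 and 12: y ≥ z ≥ 10. Hence x + y ≥ 17. But constraint 2 requires x + y ≤ 16, and 16 < 17. Contradiction.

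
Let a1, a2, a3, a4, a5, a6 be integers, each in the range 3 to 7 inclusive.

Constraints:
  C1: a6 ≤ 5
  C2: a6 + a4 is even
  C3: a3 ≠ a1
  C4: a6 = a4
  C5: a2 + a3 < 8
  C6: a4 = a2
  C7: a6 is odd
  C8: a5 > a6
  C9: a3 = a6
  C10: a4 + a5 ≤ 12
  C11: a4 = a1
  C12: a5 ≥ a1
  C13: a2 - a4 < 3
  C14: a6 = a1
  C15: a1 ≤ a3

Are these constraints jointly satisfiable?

Unsatisfiable

From constraints 4, 9, and 11, a3 = a6 = a4 = a1, so a3 = a1. But constraint 3 says a3 ≠ a1. Contradiction.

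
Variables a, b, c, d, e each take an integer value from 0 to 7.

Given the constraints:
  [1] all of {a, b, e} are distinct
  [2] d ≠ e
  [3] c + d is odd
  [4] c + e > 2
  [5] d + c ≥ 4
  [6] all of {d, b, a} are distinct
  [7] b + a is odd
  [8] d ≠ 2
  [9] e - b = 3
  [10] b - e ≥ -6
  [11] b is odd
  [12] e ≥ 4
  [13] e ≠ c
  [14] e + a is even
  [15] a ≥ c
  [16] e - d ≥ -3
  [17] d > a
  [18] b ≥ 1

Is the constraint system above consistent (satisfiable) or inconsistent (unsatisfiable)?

Satisfiable

The assignment a = 0, b = 1, c = 0, d = 5, e = 4 works:
  constraint 4 holds since c + e = 4.
  constraint 5 holds since d + c = 5.
  constraint 9 holds since e - b = 3.
The rest check out directly.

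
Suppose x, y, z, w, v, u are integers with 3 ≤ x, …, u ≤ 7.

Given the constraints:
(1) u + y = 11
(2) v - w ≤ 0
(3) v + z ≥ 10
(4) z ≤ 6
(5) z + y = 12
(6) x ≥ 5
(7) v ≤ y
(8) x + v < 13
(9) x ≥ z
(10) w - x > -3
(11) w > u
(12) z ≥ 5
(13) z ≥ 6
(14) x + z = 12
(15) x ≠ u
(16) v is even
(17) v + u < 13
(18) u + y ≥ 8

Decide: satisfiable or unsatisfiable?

Satisfiable

Take x = 6, y = 6, z = 6, w = 6, v = 6, u = 5. Then constraint 1: u + y = 11; constraint 2: v - w = 0, and every other listed constraint is also met.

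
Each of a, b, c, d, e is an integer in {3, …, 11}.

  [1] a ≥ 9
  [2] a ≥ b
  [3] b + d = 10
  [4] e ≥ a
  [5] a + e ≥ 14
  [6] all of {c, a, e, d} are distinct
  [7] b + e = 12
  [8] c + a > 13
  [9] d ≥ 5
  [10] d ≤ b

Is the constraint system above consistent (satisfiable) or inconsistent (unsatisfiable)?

Unsatisfiable

From constraints 9 and 10: b ≥ d ≥ 5. From constraints 1 and 4: e ≥ a ≥ 9. Hence b + e ≥ 14. But constraint 7 requires b + e = 12, and 12 < 14. Contradiction.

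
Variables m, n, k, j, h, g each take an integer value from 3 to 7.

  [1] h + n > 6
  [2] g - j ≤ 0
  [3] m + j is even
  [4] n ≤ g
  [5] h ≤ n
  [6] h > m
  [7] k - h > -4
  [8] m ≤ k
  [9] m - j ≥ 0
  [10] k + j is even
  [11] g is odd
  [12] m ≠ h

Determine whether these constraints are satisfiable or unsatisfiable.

Constraints 2, 4, 5, 6, and 9 give h ≤ n, n ≤ g, g ≤ j, j ≤ m, m < h. Chaining: h ≤ n ≤ g ≤ j ≤ m < h, which forces h < h — impossible.

Unsatisfiable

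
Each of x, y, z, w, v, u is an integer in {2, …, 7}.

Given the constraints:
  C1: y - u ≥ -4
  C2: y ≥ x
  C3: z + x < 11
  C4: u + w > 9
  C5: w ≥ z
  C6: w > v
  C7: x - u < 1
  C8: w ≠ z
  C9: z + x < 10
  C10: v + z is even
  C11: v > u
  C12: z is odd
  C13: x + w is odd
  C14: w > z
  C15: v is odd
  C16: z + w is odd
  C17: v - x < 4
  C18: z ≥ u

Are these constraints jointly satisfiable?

One satisfying assignment is x = 3, y = 3, z = 5, w = 6, v = 5, u = 4.
For the less obvious constraints — constraint 1: y - u = -1; constraint 3: z + x = 8; constraint 4: u + w = 10 — and the others hold by inspection.

Satisfiable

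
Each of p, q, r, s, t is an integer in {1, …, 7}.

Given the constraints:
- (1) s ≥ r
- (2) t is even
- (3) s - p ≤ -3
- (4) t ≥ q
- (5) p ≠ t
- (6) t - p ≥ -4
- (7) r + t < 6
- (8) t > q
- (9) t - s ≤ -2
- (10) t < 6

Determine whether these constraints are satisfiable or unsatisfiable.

Unsatisfiable

Constraints 3, 6, and 9 give s − t ≥ 2, t − p ≥ -4, p − s ≥ 3.
Adding all 3 inequalities: the left sides telescope to 0, and the right sides sum to 2 + (-4) + 3 = 1. So 0 ≥ 1, which is false.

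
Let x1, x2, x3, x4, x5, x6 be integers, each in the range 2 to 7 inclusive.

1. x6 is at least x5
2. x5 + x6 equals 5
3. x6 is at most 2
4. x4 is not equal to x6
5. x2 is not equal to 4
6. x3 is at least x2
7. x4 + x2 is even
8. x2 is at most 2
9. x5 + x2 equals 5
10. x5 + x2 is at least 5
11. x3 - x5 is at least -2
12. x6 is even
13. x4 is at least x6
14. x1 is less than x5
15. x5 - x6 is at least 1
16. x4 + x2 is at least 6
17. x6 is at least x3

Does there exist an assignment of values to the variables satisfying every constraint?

From constraints 1 and 3: x5 ≤ x6 ≤ 2. From constraint 8: x2 ≤ 2. Hence x5 + x2 ≤ 4. But constraint 9 requires x5 + x2 = 5, and 5 > 4. Contradiction.

Unsatisfiable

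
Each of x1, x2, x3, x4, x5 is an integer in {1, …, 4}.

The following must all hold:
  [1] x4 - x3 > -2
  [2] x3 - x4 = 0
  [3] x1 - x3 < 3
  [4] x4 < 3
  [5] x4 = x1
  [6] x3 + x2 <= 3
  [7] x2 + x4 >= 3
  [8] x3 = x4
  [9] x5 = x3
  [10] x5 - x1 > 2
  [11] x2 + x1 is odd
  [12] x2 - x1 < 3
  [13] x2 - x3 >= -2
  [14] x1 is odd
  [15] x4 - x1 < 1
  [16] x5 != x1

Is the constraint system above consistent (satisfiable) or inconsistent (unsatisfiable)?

Unsatisfiable

From constraints 5, 8, and 9, x5 = x3 = x4 = x1, so x5 = x1. But constraint 16 says x5 ≠ x1. Contradiction.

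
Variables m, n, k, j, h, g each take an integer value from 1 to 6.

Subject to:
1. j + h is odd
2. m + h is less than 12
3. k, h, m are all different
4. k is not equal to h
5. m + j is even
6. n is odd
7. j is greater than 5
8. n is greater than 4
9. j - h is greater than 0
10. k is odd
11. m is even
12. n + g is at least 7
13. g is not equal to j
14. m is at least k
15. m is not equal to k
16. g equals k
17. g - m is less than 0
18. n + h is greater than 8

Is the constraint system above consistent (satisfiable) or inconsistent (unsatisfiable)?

One satisfying assignment is m = 6, n = 5, k = 3, j = 6, h = 5, g = 3.
For the less obvious constraints — constraint 2: m + h = 11; constraint 9: j - h = 1 — and the others hold by inspection.

Satisfiable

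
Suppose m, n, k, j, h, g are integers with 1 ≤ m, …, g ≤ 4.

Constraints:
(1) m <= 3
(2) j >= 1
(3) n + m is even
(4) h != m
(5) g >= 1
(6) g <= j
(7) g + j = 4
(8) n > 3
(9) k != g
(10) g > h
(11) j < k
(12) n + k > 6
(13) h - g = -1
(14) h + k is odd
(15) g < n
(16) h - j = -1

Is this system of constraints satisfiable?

Take m = 2, n = 4, k = 4, j = 2, h = 1, g = 2. Then constraint 7: g + j = 4; constraint 12: n + k = 8; constraint 13: h - g = -1, and every other listed constraint is also met.

Satisfiable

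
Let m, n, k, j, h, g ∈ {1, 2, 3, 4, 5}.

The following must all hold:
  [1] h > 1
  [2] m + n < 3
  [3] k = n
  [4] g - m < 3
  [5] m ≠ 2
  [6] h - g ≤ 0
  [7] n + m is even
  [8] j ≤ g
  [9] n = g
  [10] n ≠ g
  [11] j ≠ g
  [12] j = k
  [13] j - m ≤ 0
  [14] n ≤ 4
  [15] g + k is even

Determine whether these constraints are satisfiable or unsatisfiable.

From constraints 3, 9, and 12, j = k = n = g, so j = g. But constraint 11 says j ≠ g. Contradiction.

Unsatisfiable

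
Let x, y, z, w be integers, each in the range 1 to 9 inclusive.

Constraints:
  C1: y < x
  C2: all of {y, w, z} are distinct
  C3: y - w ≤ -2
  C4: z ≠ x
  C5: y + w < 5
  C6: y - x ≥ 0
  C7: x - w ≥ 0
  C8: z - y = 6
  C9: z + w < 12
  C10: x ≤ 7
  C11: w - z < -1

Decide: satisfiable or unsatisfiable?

Unsatisfiable

Constraints 3, 6, and 7 give w − y ≥ 2, y − x ≥ 0, x − w ≥ 0.
Adding all 3 inequalities: the left sides telescope to 0, and the right sides sum to 2 + 0 + 0 = 2. So 0 ≥ 2, which is false.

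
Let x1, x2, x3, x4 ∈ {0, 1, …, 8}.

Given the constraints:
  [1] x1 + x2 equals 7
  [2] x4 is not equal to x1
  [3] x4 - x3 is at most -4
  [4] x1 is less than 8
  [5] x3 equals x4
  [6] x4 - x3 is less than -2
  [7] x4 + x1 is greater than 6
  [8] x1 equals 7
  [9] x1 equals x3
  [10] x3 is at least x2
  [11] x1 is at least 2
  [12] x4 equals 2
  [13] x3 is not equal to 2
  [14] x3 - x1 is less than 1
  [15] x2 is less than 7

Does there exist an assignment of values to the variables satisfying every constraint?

Unsatisfiable

Constraint 8 fixes x1 = 7 and constraint 12 fixes x4 = 2. Constraints 5 and 9 give x1 = x3 = x4, so x1 = x4. But 7 ≠ 2 — contradiction.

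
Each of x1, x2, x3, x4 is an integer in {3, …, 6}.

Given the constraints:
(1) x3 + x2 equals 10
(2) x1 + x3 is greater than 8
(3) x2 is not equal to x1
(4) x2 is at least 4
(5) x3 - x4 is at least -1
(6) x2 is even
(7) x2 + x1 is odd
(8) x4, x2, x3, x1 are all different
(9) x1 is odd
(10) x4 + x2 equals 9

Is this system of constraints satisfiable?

Setting (x1, x2, x3, x4) = (3, 4, 6, 5) satisfies everything: constraint 1: x3 + x2 = 10; constraint 2: x1 + x3 = 9, and the others follow.

Satisfiable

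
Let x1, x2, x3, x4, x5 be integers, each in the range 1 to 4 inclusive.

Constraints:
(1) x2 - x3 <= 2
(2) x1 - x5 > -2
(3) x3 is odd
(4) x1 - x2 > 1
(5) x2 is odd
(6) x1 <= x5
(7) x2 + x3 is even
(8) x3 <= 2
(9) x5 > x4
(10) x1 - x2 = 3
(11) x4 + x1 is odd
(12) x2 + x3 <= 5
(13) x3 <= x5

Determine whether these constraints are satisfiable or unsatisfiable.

The assignment x1 = 4, x2 = 1, x3 = 1, x4 = 1, x5 = 4 works:
  constraint 1 holds since x2 - x3 = 0.
  constraint 2 holds since x1 - x5 = 0.
  constraint 4 holds since x1 - x2 = 3.
The rest check out directly.

Satisfiable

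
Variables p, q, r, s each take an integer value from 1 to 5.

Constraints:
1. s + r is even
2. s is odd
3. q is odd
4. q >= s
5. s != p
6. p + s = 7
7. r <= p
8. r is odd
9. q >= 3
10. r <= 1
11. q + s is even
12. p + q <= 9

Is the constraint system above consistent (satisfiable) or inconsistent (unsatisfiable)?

Satisfiable

Take p = 2, q = 5, r = 1, s = 5. Then constraint 6: p + s = 7; constraint 12: p + q = 7, and every other listed constraint is also met.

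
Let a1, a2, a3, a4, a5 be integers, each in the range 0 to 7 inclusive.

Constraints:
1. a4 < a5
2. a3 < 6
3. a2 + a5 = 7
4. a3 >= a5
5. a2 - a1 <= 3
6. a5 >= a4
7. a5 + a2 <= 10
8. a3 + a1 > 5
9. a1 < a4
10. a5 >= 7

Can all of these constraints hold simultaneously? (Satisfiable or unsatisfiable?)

From constraints 4 and 10: a3 ≥ a5 and a5 ≥ 7, so a3 ≥ 7. From constraint 2: a3 ≤ 5. But 5 < 7, so no value of a3 works.

Unsatisfiable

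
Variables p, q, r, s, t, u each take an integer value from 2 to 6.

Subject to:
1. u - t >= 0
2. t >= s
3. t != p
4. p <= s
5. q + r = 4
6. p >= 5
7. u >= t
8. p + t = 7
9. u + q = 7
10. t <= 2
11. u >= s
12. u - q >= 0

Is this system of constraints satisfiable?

Unsatisfiable

From constraints 4 and 6: s ≥ p and p ≥ 5, so s ≥ 5. From constraints 2 and 10: s ≤ t and t ≤ 2, so s ≤ 2. But 2 < 5, so no value of s works.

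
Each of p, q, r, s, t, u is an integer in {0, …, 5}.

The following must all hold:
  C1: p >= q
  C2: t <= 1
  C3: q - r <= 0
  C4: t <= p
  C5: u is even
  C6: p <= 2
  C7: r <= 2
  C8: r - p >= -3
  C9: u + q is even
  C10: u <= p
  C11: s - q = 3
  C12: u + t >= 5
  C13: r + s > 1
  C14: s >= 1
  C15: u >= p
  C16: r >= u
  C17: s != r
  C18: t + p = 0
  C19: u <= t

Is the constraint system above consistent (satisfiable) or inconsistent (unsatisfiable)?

Unsatisfiable

From constraints 7 and 16: u ≤ r ≤ 2. From constraint 2: t ≤ 1. Hence u + t ≤ 3. But constraint 12 requires u + t ≥ 5, and 5 > 3. Contradiction.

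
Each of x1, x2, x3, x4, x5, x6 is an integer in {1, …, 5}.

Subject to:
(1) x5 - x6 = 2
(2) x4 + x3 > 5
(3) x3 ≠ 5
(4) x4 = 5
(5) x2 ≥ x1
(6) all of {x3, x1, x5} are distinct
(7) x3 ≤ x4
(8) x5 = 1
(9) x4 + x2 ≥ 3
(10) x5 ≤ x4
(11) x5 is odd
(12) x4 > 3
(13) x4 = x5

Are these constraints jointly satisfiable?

Constraint 4 fixes x4 = 5 and constraint 8 fixes x5 = 1, but constraint 13 requires x4 = x5. Since 5 ≠ 1, contradiction.

Unsatisfiable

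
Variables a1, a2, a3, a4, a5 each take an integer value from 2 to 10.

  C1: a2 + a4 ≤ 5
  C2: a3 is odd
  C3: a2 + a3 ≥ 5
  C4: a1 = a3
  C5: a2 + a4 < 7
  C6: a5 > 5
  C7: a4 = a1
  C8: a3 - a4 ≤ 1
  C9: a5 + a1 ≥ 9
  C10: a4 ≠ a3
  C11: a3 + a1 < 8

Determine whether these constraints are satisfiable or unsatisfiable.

Unsatisfiable

From constraints 4 and 7, a4 = a1 = a3, so a4 = a3. But constraint 10 says a4 ≠ a3. Contradiction.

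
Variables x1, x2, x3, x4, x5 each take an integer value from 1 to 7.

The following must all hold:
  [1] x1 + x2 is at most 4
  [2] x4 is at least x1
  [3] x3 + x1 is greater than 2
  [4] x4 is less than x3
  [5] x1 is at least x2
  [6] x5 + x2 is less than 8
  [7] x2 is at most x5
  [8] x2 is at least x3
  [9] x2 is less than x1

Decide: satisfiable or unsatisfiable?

Constraints 2, 4, 8, and 9 give x1 ≤ x4, x4 < x3, x3 ≤ x2, x2 < x1. Chaining: x1 ≤ x4 < x3 ≤ x2 < x1, which forces x1 < x1 — impossible.

Unsatisfiable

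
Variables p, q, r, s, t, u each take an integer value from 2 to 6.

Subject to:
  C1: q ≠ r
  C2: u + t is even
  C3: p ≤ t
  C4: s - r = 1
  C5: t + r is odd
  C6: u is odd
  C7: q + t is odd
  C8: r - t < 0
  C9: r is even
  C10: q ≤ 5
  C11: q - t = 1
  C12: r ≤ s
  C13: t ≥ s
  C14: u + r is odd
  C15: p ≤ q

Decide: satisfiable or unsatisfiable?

Satisfiable

Setting (p, q, r, s, t, u) = (2, 4, 2, 3, 3, 5) satisfies everything: constraint 4: s - r = 1; constraint 8: r - t = -1; constraint 11: q - t = 1, and the others follow.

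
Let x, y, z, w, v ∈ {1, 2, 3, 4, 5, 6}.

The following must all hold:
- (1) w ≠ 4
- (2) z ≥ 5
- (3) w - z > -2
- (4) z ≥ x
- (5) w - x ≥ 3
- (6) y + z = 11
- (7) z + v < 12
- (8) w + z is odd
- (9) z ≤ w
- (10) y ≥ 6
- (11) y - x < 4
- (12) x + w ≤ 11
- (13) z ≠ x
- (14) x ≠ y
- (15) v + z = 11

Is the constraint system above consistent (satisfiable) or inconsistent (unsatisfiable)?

One satisfying assignment is x = 3, y = 6, z = 5, w = 6, v = 6.
For the less obvious constraints — constraint 3: w - z = 1; constraint 5: w - x = 3 — and the others hold by inspection.

Satisfiable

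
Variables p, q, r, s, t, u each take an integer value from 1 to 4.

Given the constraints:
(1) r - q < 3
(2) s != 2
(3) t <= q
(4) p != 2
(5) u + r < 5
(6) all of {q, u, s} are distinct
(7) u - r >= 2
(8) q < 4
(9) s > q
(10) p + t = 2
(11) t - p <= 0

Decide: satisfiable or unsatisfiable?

Satisfiable

Try p = 1, q = 1, r = 1, s = 4, t = 1, u = 3.
Check constraint 1: r - q = 0; constraint 5: u + r = 4; constraint 7: u - r = 2. The remaining constraints are straightforward to verify.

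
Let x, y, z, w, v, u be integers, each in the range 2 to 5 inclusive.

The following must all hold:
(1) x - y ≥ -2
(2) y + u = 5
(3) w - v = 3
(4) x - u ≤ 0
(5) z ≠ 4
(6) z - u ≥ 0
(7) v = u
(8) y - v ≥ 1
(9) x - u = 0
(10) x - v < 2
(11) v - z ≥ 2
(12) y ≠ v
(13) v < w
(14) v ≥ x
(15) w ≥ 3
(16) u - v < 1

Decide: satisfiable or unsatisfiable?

Unsatisfiable

Constraints 1, 4, 6, 8, and 11 give v − z ≥ 2, z − u ≥ 0, u − x ≥ 0, x − y ≥ -2, y − v ≥ 1.
Adding all 5 inequalities: the left sides telescope to 0, and the right sides sum to 2 + 0 + 0 + (-2) + 1 = 1. So 0 ≥ 1, which is false.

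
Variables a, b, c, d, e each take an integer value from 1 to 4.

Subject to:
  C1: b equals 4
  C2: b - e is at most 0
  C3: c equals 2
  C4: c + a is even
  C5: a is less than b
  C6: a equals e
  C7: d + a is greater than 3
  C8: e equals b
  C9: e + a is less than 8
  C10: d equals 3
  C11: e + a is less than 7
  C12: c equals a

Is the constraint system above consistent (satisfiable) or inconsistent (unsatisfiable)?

Unsatisfiable

Constraint 3 fixes c = 2 and constraint 1 fixes b = 4. Constraints 6, 8, and 12 give c = a = e = b, so c = b. But 2 ≠ 4 — contradiction.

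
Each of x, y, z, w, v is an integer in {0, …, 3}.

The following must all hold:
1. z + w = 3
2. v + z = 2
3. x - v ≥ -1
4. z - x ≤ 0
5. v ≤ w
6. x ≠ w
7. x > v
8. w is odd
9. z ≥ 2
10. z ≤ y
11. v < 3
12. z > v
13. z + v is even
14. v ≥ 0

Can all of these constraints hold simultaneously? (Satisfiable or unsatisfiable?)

Satisfiable

Setting (x, y, z, w, v) = (2, 2, 2, 1, 0) satisfies everything: constraint 1: z + w = 3; constraint 2: v + z = 2; constraint 3: x - v = 2, and the others follow.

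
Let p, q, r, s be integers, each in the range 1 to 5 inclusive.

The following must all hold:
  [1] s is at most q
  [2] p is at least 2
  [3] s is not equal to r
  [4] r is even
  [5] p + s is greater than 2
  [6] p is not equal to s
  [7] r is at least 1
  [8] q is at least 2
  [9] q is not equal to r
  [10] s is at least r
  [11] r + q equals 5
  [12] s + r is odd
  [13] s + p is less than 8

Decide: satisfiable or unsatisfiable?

Satisfiable

Setting (p, q, r, s) = (2, 3, 2, 3) satisfies everything: constraint 5: p + s = 5; constraint 11: r + q = 5, and the others follow.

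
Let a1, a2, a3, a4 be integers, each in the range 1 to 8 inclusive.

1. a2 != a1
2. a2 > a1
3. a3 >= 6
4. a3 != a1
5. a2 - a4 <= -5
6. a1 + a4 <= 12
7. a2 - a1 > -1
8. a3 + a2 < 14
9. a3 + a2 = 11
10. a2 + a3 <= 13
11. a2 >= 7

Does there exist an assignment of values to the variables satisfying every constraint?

Unsatisfiable

From constraint 3: a3 ≥ 6. From constraint 11: a2 ≥ 7. Hence a3 + a2 ≥ 13. But constraint 9 requires a3 + a2 = 11, and 11 < 13. Contradiction.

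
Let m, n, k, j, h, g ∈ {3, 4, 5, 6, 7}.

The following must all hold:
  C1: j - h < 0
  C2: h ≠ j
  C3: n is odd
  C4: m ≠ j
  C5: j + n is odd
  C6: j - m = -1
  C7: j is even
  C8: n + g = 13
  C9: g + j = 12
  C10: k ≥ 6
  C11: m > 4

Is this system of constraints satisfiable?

Satisfiable

Take m = 7, n = 7, k = 7, j = 6, h = 7, g = 6. Then constraint 1: j - h = -1; constraint 6: j - m = -1, and every other listed constraint is also met.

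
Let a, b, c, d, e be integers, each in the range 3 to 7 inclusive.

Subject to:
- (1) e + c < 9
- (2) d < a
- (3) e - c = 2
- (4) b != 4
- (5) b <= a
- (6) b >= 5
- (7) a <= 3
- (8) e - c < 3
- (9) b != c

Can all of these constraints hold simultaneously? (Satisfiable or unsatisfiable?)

Unsatisfiable

From constraint 6: b ≥ 5. From constraints 5 and 7: b ≤ a and a ≤ 3, so b ≤ 3. But 3 < 5, so no value of b works.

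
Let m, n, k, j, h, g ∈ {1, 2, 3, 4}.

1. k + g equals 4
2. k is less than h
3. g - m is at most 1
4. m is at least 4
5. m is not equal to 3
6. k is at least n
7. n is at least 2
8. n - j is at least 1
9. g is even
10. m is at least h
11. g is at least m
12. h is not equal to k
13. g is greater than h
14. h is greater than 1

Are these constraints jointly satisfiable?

From constraints 6 and 7: k ≥ n ≥ 2. From constraints 4 and 11: g ≥ m ≥ 4. Hence k + g ≥ 6. But constraint 1 requires k + g = 4, and 4 < 6. Contradiction.

Unsatisfiable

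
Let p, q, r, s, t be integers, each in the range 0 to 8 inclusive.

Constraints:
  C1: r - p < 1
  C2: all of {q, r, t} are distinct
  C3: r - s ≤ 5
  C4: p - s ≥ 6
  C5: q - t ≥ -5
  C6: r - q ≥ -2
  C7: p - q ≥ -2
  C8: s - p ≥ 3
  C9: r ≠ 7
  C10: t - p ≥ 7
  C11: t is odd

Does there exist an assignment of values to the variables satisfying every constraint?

Constraints 3, 4, 5, 6, and 10 give r − q ≥ -2, q − t ≥ -5, t − p ≥ 7, p − s ≥ 6, s − r ≥ -5.
Adding all 5 inequalities: the left sides telescope to 0, and the right sides sum to (-2) + (-5) + 7 + 6 + (-5) = 1. So 0 ≥ 1, which is false.

Unsatisfiable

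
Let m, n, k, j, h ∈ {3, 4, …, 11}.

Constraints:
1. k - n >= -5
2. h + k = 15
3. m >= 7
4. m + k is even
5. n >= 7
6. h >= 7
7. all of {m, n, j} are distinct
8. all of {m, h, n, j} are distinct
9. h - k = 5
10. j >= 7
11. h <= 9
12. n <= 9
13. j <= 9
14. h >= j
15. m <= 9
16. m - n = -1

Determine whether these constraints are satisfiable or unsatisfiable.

Unsatisfiable

Constraints 3, 5, 6, 10, 11, 12, 13, and 15 confine each of m, h, n, j to the 3 values {7, …, 9}.
Constraint 8 requires all 4 of them to be distinct, but only 3 values are available — impossible by the pigeonhole principle.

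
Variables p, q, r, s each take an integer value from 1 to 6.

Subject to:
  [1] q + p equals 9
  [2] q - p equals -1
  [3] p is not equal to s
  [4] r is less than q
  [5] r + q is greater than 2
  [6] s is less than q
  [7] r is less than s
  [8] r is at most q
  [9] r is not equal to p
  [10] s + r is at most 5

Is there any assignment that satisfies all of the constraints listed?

Satisfiable

Setting (p, q, r, s) = (5, 4, 1, 3) satisfies everything: constraint 1: q + p = 9; constraint 2: q - p = -1; constraint 5: r + q = 5, and the others follow.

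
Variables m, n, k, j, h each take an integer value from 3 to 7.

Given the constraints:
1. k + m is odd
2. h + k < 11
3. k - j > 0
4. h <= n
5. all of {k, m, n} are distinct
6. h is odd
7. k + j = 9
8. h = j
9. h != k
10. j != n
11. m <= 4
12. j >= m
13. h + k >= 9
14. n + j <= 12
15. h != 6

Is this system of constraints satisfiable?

Satisfiable

Take m = 3, n = 7, k = 6, j = 3, h = 3. Then constraint 2: h + k = 9; constraint 3: k - j = 3; constraint 7: k + j = 9, and every other listed constraint is also met.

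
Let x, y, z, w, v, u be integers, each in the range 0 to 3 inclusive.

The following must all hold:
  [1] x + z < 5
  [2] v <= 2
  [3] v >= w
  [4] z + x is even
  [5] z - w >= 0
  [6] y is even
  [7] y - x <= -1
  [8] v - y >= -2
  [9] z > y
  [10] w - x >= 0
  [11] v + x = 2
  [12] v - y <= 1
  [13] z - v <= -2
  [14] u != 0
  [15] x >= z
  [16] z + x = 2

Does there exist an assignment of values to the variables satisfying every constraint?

Unsatisfiable

Constraints 5, 7, 10, 12, and 13 give x − y ≥ 1, y − v ≥ -1, v − z ≥ 2, z − w ≥ 0, w − x ≥ 0.
Adding all 5 inequalities: the left sides telescope to 0, and the right sides sum to 1 + (-1) + 2 + 0 + 0 = 2. So 0 ≥ 2, which is false.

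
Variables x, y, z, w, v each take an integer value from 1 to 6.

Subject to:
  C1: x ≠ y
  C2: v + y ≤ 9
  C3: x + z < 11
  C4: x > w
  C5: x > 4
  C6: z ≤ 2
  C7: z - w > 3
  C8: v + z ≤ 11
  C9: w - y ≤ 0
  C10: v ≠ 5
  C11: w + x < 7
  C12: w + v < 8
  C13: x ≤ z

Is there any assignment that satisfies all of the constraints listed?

From constraint 5: x ≥ 5. From constraints 6 and 13: x ≤ z and z ≤ 2, so x ≤ 2. But 2 < 5, so no value of x works.

Unsatisfiable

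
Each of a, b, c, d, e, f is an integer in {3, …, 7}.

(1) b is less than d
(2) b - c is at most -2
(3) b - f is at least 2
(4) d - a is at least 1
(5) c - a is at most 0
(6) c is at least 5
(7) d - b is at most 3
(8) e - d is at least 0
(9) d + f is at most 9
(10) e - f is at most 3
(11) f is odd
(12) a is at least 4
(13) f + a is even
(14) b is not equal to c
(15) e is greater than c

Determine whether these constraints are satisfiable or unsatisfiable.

Unsatisfiable

Constraints 2, 3, 4, 5, 8, and 10 give c − b ≥ 2, b − f ≥ 2, f − e ≥ -3, e − d ≥ 0, d − a ≥ 1, a − c ≥ 0.
Adding all 6 inequalities: the left sides telescope to 0, and the right sides sum to 2 + 2 + (-3) + 0 + 1 + 0 = 2. So 0 ≥ 2, which is false.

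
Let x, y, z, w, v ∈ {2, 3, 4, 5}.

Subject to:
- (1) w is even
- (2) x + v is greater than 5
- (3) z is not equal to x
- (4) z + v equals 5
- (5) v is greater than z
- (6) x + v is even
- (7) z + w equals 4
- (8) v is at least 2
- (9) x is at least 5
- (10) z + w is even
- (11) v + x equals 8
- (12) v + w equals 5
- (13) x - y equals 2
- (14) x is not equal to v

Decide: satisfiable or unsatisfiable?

Take x = 5, y = 3, z = 2, w = 2, v = 3. Then constraint 2: x + v = 8; constraint 4: z + v = 5, and every other listed constraint is also met.

Satisfiable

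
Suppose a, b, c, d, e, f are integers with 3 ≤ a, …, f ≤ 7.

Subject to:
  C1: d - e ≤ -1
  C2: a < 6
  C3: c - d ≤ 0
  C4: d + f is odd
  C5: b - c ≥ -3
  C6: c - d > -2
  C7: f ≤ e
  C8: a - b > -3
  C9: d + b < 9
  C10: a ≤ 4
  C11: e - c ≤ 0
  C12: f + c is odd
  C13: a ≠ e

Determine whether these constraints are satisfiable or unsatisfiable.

Constraints 1, 3, and 11 give d − c ≥ 0, c − e ≥ 0, e − d ≥ 1.
Adding all 3 inequalities: the left sides telescope to 0, and the right sides sum to 0 + 0 + 1 = 1. So 0 ≥ 1, which is false.

Unsatisfiable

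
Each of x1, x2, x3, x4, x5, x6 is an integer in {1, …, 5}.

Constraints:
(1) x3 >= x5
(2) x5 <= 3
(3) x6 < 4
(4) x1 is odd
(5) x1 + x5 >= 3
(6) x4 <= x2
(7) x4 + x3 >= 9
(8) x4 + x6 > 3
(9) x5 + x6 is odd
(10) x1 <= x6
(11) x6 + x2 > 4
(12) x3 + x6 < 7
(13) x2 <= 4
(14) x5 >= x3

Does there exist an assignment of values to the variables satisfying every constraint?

Unsatisfiable

From constraints 6 and 13: x4 ≤ x2 ≤ 4. From constraints 2 and 14: x3 ≤ x5 ≤ 3. Hence x4 + x3 ≤ 7. But constraint 7 requires x4 + x3 ≥ 9, and 9 > 7. Contradiction.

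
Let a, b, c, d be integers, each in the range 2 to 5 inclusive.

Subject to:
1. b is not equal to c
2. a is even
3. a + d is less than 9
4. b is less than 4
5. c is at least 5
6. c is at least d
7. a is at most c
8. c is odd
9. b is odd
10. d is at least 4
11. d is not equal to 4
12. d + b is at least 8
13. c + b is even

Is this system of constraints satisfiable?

Setting (a, b, c, d) = (2, 3, 5, 5) satisfies everything: constraint 2: a = 2 is even; constraint 3: a + d = 7; constraint 12: d + b = 8, and the others follow.

Satisfiable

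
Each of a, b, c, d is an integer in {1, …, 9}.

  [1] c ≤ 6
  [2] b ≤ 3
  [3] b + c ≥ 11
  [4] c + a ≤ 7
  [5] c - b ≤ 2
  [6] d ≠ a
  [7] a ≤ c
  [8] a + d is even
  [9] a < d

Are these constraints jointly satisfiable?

From constraint 2: b ≤ 3. From constraint 1: c ≤ 6. Hence b + c ≤ 9. But constraint 3 requires b + c ≥ 11, and 11 > 9. Contradiction.

Unsatisfiable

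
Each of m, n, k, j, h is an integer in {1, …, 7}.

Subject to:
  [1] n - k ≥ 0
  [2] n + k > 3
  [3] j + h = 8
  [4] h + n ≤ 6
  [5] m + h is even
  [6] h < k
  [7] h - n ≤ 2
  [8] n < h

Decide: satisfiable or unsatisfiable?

Constraints 1, 6, and 8 give k ≤ n, n < h, h < k. Chaining: k ≤ n < h < k, which forces k < k — impossible.

Unsatisfiable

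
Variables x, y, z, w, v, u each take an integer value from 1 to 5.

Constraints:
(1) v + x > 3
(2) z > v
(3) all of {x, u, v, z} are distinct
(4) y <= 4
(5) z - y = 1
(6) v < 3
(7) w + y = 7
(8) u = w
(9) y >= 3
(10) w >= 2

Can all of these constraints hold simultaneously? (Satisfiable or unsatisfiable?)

Try x = 4, y = 4, z = 5, w = 3, v = 1, u = 3.
Check constraint 1: v + x = 5; constraint 5: z - y = 1. The remaining constraints are straightforward to verify.

Satisfiable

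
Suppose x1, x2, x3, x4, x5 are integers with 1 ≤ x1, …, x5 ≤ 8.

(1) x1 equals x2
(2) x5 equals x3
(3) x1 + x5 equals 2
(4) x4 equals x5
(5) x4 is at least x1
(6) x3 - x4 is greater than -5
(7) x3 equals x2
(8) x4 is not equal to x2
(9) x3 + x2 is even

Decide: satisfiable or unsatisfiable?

From constraints 2, 4, and 7, x4 = x5 = x3 = x2, so x4 = x2. But constraint 8 says x4 ≠ x2. Contradiction.

Unsatisfiable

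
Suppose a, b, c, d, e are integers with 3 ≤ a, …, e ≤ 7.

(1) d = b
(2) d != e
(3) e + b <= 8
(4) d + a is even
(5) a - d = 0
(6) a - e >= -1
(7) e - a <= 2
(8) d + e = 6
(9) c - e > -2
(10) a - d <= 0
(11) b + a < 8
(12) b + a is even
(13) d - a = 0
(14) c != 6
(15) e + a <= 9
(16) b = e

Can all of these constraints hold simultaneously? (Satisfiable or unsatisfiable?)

From constraints 1 and 16, d = b = e, so d = e. But constraint 2 says d ≠ e. Contradiction.

Unsatisfiable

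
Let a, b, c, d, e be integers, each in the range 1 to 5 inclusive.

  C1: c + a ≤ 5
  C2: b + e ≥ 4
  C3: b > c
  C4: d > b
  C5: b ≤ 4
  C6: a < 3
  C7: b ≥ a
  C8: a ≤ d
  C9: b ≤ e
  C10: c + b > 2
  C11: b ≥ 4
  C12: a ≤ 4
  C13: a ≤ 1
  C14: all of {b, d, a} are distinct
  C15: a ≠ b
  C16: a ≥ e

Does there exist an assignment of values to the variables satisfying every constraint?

From constraints 9 and 11: e ≥ b and b ≥ 4, so e ≥ 4. From constraints 13 and 16: e ≤ a and a ≤ 1, so e ≤ 1. But 1 < 4, so no value of e works.

Unsatisfiable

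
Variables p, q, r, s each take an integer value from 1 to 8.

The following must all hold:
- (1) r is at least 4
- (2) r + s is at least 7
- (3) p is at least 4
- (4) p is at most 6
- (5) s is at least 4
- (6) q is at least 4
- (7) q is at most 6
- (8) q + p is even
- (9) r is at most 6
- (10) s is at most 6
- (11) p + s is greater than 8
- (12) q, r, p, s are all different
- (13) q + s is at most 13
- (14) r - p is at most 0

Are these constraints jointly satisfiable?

Unsatisfiable

Constraints 1, 3, 4, 5, 6, 7, 9, and 10 confine each of q, r, p, s to the 3 values {4, …, 6}.
Constraint 12 requires all 4 of them to be distinct, but only 3 values are available — impossible by the pigeonhole principle.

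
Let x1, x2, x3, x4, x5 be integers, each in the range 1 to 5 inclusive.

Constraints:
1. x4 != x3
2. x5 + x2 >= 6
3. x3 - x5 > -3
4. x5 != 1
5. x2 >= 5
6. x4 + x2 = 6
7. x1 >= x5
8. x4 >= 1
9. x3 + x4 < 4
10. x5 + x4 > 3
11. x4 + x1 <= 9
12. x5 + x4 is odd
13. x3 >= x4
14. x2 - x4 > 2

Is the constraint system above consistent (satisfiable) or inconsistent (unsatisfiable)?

One satisfying assignment is x1 = 5, x2 = 5, x3 = 2, x4 = 1, x5 = 4.
For the less obvious constraints — constraint 2: x5 + x2 = 9; constraint 3: x3 - x5 = -2 — and the others hold by inspection.

Satisfiable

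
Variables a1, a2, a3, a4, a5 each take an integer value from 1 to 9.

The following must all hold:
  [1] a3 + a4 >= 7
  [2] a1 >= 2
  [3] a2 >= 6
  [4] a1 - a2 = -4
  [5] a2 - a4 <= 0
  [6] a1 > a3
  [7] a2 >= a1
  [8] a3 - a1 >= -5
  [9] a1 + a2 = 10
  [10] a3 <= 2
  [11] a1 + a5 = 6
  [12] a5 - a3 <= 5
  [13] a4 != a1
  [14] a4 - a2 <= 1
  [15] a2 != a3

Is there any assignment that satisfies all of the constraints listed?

Satisfiable

The assignment a1 = 3, a2 = 7, a3 = 1, a4 = 7, a5 = 3 works:
  constraint 1 holds since a3 + a4 = 8.
  constraint 4 holds since a1 - a2 = -4.
The rest check out directly.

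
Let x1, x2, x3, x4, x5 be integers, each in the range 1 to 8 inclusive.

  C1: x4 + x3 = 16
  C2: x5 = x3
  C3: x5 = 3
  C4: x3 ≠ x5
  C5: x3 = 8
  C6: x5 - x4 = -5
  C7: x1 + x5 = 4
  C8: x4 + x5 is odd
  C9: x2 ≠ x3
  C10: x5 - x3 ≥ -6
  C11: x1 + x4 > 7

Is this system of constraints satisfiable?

Unsatisfiable

Constraint 3 fixes x5 = 3 and constraint 5 fixes x3 = 8, but constraint 2 requires x5 = x3. Since 3 ≠ 8, contradiction.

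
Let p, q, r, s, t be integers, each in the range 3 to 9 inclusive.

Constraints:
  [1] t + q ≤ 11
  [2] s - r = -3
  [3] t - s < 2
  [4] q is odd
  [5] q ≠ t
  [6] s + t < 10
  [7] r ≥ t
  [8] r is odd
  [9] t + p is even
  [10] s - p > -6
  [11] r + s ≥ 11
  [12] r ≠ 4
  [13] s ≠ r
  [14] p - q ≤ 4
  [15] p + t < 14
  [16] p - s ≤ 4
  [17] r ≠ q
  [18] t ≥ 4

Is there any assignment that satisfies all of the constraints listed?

Try p = 7, q = 3, r = 7, s = 4, t = 5.
Check constraint 1: t + q = 8; constraint 2: s - r = -3; constraint 3: t - s = 1. The remaining constraints are straightforward to verify.

Satisfiable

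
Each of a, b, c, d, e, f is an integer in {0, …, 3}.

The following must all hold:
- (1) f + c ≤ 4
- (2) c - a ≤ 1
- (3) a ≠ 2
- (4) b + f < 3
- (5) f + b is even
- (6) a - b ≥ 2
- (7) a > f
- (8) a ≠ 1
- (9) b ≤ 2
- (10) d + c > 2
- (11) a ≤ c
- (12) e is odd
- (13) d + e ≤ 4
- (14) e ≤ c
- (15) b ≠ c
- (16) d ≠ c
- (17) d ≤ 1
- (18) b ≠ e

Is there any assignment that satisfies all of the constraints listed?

The assignment a = 3, b = 1, c = 3, d = 0, e = 3, f = 1 works:
  constraint 1 holds since f + c = 4.
  constraint 2 holds since c - a = 0.
  constraint 4 holds since b + f = 2.
The rest check out directly.

Satisfiable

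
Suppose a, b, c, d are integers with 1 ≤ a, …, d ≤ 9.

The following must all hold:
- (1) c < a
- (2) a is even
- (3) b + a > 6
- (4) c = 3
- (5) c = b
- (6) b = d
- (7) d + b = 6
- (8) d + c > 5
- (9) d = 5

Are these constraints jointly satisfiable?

Constraint 4 fixes c = 3 and constraint 9 fixes d = 5. Constraints 5 and 6 give c = b = d, so c = d. But 3 ≠ 5 — contradiction.

Unsatisfiable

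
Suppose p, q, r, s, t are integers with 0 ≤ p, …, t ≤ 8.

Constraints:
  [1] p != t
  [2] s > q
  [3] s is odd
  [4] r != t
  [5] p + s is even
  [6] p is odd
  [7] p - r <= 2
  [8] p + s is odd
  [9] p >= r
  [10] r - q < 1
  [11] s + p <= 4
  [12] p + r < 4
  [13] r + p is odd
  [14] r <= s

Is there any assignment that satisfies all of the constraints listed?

Constraint 6 makes p odd and constraint 3 makes s odd, so p + s must be even. Constraint 8 says p + s is odd — contradiction.

Unsatisfiable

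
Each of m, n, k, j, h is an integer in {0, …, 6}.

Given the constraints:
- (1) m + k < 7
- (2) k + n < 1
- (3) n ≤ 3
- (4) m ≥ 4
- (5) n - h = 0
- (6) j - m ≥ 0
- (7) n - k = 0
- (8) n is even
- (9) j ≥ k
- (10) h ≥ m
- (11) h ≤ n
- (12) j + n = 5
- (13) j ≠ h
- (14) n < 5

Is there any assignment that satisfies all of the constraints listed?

From constraints 4 and 10: h ≥ m and m ≥ 4, so h ≥ 4. From constraints 3 and 11: h ≤ n and n ≤ 3, so h ≤ 3. But 3 < 4, so no value of h works.

Unsatisfiable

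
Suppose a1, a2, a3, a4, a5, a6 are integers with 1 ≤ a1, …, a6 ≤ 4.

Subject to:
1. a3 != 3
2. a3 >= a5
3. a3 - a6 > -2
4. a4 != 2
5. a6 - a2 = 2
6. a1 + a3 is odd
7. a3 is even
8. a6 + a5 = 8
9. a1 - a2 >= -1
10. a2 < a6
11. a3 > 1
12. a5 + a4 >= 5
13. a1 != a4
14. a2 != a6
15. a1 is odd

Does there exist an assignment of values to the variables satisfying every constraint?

Setting (a1, a2, a3, a4, a5, a6) = (1, 2, 4, 3, 4, 4) satisfies everything: constraint 3: a3 - a6 = 0; constraint 5: a6 - a2 = 2; constraint 8: a6 + a5 = 8, and the others follow.

Satisfiable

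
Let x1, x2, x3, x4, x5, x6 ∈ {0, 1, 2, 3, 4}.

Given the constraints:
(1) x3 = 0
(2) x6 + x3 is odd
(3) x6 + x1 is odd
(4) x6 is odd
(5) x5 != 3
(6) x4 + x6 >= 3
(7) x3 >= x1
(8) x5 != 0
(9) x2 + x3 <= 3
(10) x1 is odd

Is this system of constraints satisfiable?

Unsatisfiable

Constraint 4 makes x6 odd and constraint 10 makes x1 odd, so x6 + x1 must be even. Constraint 3 says x6 + x1 is odd — contradiction.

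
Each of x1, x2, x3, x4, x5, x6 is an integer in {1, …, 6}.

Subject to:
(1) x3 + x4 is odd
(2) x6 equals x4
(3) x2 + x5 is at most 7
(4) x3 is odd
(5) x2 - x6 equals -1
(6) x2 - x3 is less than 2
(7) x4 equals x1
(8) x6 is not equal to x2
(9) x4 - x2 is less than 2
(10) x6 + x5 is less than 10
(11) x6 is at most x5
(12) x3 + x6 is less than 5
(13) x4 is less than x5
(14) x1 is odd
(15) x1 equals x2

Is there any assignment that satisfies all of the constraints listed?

Unsatisfiable

From constraints 2, 7, and 15, x6 = x4 = x1 = x2, so x6 = x2. But constraint 8 says x6 ≠ x2. Contradiction.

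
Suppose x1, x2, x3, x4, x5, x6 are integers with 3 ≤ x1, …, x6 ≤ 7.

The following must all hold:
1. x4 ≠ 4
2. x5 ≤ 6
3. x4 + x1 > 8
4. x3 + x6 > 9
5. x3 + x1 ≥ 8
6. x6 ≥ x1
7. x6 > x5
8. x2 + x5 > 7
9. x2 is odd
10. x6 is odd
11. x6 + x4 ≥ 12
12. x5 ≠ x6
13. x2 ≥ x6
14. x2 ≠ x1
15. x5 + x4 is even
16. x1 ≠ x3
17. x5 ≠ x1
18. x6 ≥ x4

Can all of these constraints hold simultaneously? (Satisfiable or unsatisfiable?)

The assignment x1 = 4, x2 = 7, x3 = 5, x4 = 5, x5 = 3, x6 = 7 works:
  constraint 3 holds since x4 + x1 = 9.
  constraint 4 holds since x3 + x6 = 12.
  constraint 5 holds since x3 + x1 = 9.
The rest check out directly.

Satisfiable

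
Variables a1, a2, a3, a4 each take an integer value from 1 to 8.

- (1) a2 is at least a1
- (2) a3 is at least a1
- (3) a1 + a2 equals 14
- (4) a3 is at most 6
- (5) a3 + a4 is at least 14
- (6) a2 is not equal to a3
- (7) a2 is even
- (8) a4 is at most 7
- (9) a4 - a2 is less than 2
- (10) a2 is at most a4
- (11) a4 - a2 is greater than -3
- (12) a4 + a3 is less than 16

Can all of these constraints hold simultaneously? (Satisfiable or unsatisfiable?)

From constraints 2 and 4: a1 ≤ a3 ≤ 6. From constraints 8 and 10: a2 ≤ a4 ≤ 7. Hence a1 + a2 ≤ 13. But constraint 3 requires a1 + a2 = 14, and 14 > 13. Contradiction.

Unsatisfiable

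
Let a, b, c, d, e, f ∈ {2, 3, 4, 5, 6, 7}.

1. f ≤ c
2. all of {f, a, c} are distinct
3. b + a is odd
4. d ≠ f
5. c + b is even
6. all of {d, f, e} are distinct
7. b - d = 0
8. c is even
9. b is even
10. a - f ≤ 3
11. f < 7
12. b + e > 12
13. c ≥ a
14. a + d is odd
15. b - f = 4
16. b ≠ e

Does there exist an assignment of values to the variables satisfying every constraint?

Setting (a, b, c, d, e, f) = (3, 6, 6, 6, 7, 2) satisfies everything: constraint 7: b - d = 0; constraint 10: a - f = 1, and the others follow.

Satisfiable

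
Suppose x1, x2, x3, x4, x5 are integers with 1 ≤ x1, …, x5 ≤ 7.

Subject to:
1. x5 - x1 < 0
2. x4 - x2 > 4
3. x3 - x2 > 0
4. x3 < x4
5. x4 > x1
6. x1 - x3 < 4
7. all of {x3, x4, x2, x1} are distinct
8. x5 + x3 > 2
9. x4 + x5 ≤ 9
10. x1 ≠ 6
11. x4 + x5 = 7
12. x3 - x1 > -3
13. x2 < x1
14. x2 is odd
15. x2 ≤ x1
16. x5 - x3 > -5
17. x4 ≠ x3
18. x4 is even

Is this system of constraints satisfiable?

Take x1 = 4, x2 = 1, x3 = 3, x4 = 6, x5 = 1. Then constraint 1: x5 - x1 = -3; constraint 2: x4 - x2 = 5, and every other listed constraint is also met.

Satisfiable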